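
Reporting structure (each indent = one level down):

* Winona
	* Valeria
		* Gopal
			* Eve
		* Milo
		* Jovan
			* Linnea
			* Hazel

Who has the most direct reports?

Valeria

Direct-report counts: Winona has 1; Valeria has 3; Jovan has 2; Gopal has 1. The largest is 3, held by Valeria.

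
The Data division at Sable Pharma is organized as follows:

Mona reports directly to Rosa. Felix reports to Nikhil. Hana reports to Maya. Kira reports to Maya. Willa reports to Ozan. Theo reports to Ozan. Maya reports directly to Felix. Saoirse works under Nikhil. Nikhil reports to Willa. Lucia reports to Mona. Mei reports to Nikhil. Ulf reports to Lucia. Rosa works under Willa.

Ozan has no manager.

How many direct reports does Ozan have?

2

Ozan directly manages Theo, Willa. That is 2 direct reports.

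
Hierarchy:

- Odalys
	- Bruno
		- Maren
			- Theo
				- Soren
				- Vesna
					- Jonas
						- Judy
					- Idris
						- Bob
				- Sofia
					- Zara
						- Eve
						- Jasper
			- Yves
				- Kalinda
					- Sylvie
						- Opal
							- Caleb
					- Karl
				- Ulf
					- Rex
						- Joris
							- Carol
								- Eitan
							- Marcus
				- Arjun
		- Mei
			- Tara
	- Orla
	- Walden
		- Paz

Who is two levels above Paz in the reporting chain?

Odalys

Paz reports to Walden, and Walden reports to Odalys. So Paz's skip-level manager is Odalys.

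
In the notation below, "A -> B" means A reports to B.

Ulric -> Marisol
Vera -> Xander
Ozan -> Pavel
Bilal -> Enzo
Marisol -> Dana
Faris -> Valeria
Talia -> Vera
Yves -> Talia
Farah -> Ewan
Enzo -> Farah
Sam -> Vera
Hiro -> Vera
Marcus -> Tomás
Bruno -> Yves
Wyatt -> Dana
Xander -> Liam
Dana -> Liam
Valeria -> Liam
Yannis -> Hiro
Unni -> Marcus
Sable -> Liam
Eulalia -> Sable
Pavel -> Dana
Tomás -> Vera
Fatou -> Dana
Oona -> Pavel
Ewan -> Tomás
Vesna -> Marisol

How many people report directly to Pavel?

2

Pavel directly manages Oona, Ozan. That is 2 direct reports.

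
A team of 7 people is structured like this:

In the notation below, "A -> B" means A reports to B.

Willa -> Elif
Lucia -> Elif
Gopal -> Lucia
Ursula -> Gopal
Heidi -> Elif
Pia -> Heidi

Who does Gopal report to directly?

Gopal reports directly to Lucia.

Lucia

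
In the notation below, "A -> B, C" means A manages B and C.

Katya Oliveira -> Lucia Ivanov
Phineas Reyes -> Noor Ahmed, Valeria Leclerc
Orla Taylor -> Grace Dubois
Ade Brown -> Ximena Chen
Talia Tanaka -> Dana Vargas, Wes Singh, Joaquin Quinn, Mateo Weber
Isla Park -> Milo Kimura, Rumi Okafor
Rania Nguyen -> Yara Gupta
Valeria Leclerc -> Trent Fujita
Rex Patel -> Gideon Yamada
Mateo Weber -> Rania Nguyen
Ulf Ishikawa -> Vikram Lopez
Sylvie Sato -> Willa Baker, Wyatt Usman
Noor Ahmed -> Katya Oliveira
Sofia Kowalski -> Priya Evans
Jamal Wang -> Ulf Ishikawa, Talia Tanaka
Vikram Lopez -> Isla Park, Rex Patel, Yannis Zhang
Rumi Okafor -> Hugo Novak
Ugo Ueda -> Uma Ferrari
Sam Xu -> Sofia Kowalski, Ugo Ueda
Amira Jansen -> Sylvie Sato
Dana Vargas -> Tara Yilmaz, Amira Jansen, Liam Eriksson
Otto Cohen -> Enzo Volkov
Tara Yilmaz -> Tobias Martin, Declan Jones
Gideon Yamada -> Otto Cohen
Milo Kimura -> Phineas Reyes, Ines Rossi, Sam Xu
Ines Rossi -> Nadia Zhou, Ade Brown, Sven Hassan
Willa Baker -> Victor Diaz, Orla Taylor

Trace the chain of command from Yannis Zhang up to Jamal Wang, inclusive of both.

Yannis Zhang reports to Vikram Lopez. Vikram Lopez reports to Ulf Ishikawa. Ulf Ishikawa reports to Jamal Wang. Jamal Wang is at the top.

Yannis Zhang -> Vikram Lopez -> Ulf Ishikawa -> Jamal Wang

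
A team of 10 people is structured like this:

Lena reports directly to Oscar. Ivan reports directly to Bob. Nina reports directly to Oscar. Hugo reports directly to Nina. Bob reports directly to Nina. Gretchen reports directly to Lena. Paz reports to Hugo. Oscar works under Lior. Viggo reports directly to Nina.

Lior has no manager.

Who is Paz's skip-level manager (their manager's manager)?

Nina

Paz reports to Hugo, and Hugo reports to Nina. So Paz's skip-level manager is Nina.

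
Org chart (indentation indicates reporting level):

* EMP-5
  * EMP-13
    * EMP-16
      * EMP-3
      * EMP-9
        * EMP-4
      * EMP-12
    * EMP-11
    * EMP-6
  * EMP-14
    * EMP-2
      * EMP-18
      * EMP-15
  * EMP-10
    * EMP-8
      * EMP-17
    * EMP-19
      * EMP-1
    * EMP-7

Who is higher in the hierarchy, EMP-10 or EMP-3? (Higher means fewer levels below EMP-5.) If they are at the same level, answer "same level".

EMP-10

EMP-10 is 1 level below EMP-5; EMP-3 is 3. EMP-10 is higher.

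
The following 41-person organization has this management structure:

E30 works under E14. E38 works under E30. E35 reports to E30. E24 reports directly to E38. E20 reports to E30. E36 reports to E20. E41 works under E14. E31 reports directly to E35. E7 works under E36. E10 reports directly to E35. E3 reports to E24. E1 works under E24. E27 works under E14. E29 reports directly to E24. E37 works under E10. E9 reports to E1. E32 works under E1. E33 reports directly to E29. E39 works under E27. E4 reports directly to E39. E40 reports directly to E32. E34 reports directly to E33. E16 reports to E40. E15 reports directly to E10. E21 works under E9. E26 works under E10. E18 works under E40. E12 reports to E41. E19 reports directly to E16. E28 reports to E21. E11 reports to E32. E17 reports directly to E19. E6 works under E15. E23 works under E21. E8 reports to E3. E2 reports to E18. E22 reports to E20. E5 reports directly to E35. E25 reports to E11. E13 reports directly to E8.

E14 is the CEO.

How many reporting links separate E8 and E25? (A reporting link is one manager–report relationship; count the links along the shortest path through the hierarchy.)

E8 is 2 levels below E24, and E25 is 4 levels below E24 (their lowest common manager). The shortest path runs up from E8 to E24 and back down to E25: 2 + 4 = 6 links.

6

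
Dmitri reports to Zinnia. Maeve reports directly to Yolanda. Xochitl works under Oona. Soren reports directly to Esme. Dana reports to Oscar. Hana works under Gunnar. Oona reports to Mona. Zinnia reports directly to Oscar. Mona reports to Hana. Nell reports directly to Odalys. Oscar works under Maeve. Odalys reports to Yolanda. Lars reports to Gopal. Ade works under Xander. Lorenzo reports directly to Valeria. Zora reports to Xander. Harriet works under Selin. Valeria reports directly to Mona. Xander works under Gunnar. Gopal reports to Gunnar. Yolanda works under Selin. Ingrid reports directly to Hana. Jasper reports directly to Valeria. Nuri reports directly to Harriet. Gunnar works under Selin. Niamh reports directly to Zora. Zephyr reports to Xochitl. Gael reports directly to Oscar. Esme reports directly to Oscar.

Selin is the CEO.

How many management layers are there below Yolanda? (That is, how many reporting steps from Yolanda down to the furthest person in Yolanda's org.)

The longest chain under Yolanda runs Yolanda → Maeve → Oscar → Esme → Soren, which is 4 levels below Yolanda.

4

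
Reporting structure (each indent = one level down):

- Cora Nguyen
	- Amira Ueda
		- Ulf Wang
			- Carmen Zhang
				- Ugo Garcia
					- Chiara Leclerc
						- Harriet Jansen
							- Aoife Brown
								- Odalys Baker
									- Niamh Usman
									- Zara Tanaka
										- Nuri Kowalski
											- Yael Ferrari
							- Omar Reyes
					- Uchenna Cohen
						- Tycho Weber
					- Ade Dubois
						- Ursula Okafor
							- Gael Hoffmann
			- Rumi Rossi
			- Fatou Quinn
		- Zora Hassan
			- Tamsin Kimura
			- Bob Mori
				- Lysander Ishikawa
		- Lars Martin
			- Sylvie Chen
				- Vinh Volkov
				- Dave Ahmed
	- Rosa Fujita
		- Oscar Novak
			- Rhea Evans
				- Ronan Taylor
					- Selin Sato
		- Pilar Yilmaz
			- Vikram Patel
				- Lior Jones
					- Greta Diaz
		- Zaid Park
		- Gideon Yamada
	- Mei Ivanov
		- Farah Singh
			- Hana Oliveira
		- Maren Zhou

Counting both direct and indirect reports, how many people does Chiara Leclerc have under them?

8

Chiara Leclerc directly manages Harriet Jansen. Under Harriet Jansen: Omar Reyes, Aoife Brown, Odalys Baker, Zara Tanaka, Nuri Kowalski, Yael Ferrari, Niamh Usman (7). That's 8 in total.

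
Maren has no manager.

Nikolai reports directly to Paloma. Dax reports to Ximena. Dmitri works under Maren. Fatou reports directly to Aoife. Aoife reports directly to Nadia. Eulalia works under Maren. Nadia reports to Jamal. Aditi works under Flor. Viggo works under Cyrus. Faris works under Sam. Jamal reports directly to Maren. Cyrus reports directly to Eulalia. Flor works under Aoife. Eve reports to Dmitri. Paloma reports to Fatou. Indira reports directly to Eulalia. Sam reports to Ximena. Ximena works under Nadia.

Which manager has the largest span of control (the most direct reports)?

Direct-report counts: Maren has 3; Eulalia has 2; Cyrus has 1; Dmitri has 1; Jamal has 1; Nadia has 2; Aoife has 2; Flor has 1; Fatou has 1; Paloma has 1; Ximena has 2; Sam has 1. The largest is 3, held by Maren.

Maren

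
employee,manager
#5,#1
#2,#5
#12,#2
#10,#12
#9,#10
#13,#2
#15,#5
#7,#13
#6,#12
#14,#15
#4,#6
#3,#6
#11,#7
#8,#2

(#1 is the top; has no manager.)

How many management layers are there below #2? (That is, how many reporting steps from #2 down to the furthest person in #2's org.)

3

The longest chain under #2 runs #2 → #13 → #7 → #11, which is 3 levels below #2.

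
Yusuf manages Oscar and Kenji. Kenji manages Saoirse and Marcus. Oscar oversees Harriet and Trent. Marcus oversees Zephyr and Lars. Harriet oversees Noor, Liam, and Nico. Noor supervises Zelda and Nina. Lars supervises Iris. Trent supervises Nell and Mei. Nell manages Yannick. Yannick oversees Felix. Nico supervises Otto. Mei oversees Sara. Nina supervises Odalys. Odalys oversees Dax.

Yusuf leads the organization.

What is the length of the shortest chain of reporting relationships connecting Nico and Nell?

Nico is 2 levels below Oscar, and Nell is 2 levels below Oscar (their lowest common manager). The shortest path runs up from Nico to Oscar and back down to Nell: 2 + 2 = 4 links.

4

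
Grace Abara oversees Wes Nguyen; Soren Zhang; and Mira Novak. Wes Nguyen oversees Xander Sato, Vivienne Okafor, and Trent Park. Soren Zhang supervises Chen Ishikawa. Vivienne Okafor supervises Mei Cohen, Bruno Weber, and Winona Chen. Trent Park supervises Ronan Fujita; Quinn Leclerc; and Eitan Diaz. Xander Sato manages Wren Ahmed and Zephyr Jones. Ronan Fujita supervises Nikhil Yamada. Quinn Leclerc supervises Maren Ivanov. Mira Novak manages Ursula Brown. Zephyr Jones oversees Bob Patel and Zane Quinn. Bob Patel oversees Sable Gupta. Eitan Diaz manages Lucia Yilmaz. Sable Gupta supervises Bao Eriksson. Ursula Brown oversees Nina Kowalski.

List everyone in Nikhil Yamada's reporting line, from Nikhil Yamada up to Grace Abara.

Nikhil Yamada reports to Ronan Fujita. Ronan Fujita reports to Trent Park. Trent Park reports to Wes Nguyen. Wes Nguyen reports to Grace Abara. Grace Abara is at the top.

Nikhil Yamada -> Ronan Fujita -> Trent Park -> Wes Nguyen -> Grace Abara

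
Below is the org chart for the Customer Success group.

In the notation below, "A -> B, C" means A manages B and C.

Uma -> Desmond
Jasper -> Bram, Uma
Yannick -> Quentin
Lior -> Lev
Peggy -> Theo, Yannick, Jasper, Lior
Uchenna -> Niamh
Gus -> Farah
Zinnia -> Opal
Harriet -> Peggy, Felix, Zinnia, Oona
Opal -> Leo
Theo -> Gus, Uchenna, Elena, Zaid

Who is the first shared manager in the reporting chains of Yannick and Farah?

Yannick's chain of managers is Peggy, Harriet. Farah's chain of managers is Gus, Theo, Peggy, Harriet. The first manager that appears in both chains is Peggy.

Peggy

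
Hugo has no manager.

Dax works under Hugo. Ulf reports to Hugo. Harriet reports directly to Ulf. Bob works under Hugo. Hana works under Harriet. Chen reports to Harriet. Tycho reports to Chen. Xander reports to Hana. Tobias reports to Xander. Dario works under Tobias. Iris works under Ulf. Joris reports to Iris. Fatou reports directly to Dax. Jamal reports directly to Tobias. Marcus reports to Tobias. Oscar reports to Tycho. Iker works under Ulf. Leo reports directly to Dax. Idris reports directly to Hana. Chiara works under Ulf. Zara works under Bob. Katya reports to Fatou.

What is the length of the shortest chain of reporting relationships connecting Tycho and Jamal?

Tycho is 2 levels below Harriet, and Jamal is 4 levels below Harriet (their lowest common manager). The shortest path runs up from Tycho to Harriet and back down to Jamal: 2 + 4 = 6 links.

6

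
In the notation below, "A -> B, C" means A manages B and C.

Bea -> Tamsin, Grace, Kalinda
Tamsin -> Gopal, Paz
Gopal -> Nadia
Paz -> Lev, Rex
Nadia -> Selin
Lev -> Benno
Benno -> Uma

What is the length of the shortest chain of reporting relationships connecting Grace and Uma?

6

Grace is 1 level below Bea, and Uma is 5 levels below Bea (their lowest common manager). The shortest path runs up from Grace to Bea and back down to Uma: 1 + 5 = 6 links.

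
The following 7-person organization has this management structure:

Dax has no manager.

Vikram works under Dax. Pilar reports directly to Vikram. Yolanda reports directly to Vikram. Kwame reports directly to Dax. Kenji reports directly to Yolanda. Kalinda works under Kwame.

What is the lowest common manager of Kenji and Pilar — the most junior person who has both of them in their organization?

Kenji's chain of managers is Yolanda, Vikram, Dax. Pilar's chain of managers is Vikram, Dax. The first manager that appears in both chains is Vikram.

Vikram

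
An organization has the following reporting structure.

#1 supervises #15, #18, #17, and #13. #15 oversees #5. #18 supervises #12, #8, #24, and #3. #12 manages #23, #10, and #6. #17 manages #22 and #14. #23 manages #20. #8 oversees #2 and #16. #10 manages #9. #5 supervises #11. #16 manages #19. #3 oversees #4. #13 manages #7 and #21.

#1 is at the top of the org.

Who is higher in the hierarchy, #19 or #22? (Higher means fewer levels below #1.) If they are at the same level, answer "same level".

#19 is 4 levels below #1; #22 is 2. #22 is higher.

#22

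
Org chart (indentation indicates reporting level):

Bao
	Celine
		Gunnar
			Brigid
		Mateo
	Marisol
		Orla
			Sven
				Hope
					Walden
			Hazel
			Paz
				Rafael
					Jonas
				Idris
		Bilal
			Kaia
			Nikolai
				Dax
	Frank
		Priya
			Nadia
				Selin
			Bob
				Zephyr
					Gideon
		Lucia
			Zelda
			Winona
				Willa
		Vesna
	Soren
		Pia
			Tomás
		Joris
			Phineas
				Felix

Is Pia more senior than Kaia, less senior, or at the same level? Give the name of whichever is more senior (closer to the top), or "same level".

Pia

Pia is 2 levels below Bao; Kaia is 3. Pia is higher.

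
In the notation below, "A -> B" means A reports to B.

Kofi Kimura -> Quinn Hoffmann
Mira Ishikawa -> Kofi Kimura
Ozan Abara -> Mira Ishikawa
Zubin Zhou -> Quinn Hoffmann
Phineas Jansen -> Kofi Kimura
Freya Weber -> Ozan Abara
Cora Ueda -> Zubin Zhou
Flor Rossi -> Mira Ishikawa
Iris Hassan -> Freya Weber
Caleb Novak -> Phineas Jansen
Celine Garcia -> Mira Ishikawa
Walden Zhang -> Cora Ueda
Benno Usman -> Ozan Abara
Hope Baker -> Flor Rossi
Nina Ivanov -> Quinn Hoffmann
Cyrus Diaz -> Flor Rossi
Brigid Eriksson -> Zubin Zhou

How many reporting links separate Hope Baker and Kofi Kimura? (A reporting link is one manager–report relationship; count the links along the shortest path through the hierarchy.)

3

Hope Baker is in Kofi Kimura's organization: the chain from Hope Baker up to Kofi Kimura is Hope Baker → Flor Rossi → Mira Ishikawa → Kofi Kimura, which is 3 links.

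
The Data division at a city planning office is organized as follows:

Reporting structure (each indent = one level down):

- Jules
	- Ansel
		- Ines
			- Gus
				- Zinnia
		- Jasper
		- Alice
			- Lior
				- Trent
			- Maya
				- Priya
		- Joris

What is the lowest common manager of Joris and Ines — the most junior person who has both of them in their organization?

Joris's chain of managers is Ansel, Jules. Ines's chain of managers is Ansel, Jules. The first manager that appears in both chains is Ansel.

Ansel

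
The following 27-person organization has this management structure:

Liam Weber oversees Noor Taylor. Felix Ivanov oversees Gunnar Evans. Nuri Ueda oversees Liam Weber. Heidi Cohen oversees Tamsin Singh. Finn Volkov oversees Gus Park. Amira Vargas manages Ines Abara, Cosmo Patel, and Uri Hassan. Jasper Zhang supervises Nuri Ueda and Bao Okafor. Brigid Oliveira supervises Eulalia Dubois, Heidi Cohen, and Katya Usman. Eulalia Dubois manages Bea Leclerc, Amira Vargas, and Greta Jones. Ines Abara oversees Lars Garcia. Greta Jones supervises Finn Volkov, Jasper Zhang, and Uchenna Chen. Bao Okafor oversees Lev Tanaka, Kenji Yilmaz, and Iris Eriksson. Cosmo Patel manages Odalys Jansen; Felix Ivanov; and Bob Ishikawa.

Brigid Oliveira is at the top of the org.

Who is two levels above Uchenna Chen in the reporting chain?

Eulalia Dubois

Uchenna Chen reports to Greta Jones, and Greta Jones reports to Eulalia Dubois. So Uchenna Chen's skip-level manager is Eulalia Dubois.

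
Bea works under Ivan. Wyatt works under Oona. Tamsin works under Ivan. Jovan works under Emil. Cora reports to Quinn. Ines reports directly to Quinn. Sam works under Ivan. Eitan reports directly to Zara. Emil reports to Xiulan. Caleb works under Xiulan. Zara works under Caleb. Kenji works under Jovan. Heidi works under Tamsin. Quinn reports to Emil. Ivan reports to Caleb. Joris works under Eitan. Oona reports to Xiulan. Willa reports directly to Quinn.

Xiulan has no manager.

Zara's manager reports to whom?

Zara reports to Caleb, and Caleb reports to Xiulan. So Zara's skip-level manager is Xiulan.

Xiulan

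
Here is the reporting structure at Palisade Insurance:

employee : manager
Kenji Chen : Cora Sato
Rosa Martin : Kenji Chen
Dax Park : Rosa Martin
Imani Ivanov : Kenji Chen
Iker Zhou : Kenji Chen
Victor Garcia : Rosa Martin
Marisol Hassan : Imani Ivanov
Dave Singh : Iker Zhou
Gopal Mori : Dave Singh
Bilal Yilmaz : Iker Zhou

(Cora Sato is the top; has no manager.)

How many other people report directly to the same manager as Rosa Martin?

2

Rosa Martin reports to Kenji Chen. Kenji Chen's other direct reports are Imani Ivanov, Iker Zhou — 2 peers.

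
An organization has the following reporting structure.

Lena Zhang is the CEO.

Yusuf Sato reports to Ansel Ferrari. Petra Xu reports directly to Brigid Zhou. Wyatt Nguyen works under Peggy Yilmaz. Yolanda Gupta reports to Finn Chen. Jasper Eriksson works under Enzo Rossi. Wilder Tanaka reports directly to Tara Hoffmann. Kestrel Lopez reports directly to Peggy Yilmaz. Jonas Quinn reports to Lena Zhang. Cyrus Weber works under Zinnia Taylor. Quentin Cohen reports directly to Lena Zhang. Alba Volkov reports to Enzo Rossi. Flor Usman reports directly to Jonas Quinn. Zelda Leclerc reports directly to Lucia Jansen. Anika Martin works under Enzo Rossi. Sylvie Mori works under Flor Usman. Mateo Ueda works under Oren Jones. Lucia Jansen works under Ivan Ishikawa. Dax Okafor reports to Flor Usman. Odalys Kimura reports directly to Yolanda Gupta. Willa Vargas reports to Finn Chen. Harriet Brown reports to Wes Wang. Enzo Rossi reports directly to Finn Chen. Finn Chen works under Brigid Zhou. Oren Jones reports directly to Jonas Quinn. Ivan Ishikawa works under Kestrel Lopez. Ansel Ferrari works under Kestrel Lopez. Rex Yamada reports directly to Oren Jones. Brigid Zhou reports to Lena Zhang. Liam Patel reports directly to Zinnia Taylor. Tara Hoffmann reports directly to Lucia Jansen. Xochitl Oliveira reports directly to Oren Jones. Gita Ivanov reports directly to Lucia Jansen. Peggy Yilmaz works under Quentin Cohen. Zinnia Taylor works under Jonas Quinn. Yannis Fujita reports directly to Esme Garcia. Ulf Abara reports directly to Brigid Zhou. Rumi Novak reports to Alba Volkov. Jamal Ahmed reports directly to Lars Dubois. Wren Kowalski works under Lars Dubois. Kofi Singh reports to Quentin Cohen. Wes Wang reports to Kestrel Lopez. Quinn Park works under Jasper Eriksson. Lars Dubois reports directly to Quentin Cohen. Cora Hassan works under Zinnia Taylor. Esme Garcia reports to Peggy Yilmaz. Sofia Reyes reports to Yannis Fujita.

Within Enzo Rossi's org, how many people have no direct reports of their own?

3

The people in Enzo Rossi's organization with no one reporting to them are Anika Martin, Quinn Park, Rumi Novak. That is 3.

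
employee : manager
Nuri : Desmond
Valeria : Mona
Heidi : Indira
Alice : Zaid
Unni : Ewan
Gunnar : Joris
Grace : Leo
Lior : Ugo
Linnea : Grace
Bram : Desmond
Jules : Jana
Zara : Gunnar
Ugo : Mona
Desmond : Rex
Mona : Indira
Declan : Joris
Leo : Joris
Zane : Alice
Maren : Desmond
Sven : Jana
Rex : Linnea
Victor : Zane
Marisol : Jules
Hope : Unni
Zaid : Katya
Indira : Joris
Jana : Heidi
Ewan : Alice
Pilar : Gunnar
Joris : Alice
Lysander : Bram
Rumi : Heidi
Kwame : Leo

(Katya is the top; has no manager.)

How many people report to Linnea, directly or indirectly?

6

Linnea directly manages Rex. Under Rex: Desmond, Nuri, Maren, Bram, Lysander (5). That's 6 in total.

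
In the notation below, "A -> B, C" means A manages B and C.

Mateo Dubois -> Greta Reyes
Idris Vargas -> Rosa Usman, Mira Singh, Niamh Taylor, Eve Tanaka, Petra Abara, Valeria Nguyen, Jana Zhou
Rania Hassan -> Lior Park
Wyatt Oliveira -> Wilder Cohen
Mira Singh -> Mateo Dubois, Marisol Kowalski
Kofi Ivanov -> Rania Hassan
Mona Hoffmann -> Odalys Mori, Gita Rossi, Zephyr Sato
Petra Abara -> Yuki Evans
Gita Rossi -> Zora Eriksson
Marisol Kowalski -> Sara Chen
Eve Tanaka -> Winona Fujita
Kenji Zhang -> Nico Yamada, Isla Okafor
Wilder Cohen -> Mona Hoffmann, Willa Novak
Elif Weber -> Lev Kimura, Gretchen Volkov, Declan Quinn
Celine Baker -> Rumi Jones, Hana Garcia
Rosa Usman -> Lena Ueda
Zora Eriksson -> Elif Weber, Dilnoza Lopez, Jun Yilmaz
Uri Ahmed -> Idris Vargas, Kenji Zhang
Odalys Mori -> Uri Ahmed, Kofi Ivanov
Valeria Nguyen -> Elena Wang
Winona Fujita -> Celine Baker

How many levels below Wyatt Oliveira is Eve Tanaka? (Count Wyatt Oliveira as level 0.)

6

Chain from Eve Tanaka up to Wyatt Oliveira: Eve Tanaka → Idris Vargas → Uri Ahmed → Odalys Mori → Mona Hoffmann → Wilder Cohen → Wyatt Oliveira. That is 6 steps up, so Eve Tanaka is 6 levels below Wyatt Oliveira.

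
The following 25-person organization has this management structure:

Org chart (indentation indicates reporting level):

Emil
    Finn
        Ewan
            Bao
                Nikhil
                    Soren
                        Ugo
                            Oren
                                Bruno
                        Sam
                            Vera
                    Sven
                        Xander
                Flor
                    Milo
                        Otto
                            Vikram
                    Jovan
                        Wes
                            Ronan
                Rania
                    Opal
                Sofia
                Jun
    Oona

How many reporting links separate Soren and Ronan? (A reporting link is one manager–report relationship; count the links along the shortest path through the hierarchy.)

Soren is 2 levels below Bao, and Ronan is 4 levels below Bao (their lowest common manager). The shortest path runs up from Soren to Bao and back down to Ronan: 2 + 4 = 6 links.

6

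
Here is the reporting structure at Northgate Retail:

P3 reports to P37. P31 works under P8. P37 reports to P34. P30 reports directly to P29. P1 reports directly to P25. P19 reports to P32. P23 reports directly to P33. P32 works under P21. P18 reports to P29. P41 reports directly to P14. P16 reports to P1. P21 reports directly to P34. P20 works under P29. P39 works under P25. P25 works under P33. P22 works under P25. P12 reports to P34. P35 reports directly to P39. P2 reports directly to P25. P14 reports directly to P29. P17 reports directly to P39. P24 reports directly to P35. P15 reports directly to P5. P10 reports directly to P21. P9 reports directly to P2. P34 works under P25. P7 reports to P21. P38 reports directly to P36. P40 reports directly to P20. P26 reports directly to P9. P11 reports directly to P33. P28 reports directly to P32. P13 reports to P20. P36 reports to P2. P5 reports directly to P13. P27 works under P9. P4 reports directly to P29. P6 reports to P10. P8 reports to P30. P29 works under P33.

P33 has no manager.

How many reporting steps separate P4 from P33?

2

Chain from P4 up to P33: P4 → P29 → P33. That is 2 steps up, so P4 is 2 levels below P33.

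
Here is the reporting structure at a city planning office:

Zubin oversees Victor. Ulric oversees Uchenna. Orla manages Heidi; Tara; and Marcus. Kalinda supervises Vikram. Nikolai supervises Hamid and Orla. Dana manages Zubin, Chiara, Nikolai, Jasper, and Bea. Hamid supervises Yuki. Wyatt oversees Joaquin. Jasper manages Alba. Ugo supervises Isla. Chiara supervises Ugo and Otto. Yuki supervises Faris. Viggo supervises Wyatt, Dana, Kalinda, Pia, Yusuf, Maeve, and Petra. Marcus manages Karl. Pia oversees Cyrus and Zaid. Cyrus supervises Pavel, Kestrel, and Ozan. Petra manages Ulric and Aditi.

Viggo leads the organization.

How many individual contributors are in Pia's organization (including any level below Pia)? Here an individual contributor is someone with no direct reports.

4

The people in Pia's organization with no one reporting to them are Zaid, Ozan, Kestrel, Pavel. That is 4.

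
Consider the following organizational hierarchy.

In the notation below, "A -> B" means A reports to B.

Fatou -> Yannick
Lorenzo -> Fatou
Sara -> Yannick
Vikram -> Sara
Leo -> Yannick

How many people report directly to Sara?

Sara directly manages Vikram. That is 1 direct report.

1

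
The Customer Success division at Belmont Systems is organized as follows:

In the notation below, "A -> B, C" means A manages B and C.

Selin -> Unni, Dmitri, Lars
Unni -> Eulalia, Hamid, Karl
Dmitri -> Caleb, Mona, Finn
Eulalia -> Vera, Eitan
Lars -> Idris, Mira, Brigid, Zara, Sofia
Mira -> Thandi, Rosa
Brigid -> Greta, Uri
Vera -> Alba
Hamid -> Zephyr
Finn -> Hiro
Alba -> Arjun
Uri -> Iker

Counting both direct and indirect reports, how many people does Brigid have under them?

Brigid directly manages Greta, Uri. Greta has no reports. Under Uri: Iker (1). So Brigid's organization is 2 direct reports plus everyone under them: 1 + 2 = 3.

3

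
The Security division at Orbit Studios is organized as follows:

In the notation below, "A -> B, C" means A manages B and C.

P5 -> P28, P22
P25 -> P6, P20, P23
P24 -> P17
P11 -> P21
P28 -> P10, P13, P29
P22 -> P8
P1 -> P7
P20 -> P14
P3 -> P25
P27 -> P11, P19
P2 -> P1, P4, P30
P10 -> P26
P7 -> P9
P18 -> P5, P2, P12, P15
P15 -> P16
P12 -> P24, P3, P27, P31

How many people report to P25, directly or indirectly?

4

P25 directly manages P6, P20, P23. P6 has no reports. Under P20: P14 (1). P23 has no reports. So P25's organization is 3 direct reports plus everyone under them: 1 + 2 + 1 = 4.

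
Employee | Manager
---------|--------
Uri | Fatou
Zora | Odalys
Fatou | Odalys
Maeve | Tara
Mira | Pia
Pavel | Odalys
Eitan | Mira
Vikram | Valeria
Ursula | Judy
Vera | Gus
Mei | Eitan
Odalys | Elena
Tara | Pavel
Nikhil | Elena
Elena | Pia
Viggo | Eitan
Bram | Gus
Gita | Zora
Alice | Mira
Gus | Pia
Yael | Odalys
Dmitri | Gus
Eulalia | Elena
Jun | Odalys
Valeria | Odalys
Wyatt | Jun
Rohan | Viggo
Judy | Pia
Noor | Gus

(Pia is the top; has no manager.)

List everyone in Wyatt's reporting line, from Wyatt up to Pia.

Wyatt -> Jun -> Odalys -> Elena -> Pia

Wyatt reports to Jun. Jun reports to Odalys. Odalys reports to Elena. Elena reports to Pia. Pia is at the top.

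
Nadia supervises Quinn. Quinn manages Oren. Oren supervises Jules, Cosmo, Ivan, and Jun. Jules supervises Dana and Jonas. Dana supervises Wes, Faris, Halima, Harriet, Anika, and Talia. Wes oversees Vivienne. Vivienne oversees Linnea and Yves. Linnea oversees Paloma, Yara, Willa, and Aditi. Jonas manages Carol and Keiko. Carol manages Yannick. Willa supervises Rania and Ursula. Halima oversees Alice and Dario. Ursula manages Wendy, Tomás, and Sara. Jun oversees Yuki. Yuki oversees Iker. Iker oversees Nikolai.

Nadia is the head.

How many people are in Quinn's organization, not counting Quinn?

Quinn directly manages Oren. Under Oren: Jun, Yuki, Iker, Nikolai, Ivan, Cosmo, Jules, Jonas, Keiko, Carol, Yannick, Dana, Talia, Anika, Harriet, Halima, Dario, Alice, Faris, Wes, Vivienne, Yves, Linnea, Yara, Paloma, Aditi, Willa, Rania, Ursula, Sara, Tomás, Wendy (32). That's 33 in total.

33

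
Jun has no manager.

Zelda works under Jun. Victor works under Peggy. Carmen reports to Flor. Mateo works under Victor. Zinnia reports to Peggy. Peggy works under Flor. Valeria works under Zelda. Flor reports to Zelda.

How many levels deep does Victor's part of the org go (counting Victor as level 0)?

1

The longest chain under Victor runs Victor → Mateo, which is 1 level below Victor.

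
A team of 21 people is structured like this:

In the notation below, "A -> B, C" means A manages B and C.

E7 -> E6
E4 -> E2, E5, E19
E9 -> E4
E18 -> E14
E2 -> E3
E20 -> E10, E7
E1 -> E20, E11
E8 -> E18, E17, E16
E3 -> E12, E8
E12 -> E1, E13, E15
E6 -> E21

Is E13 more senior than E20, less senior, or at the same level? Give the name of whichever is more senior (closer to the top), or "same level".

E13 is 5 levels below E9; E20 is 6. E13 is higher.

E13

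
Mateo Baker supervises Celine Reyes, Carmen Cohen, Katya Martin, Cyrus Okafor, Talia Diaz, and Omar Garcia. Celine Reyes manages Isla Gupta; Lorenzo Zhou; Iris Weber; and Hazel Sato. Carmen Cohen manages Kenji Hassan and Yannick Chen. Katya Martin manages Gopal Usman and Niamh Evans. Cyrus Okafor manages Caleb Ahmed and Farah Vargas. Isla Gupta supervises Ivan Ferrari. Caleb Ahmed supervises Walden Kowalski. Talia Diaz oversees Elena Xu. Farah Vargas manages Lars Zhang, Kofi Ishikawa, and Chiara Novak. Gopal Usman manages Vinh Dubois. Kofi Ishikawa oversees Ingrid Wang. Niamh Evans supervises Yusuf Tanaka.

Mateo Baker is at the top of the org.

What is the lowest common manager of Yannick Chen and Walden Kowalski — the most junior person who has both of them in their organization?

Mateo Baker

Yannick Chen's chain of managers is Carmen Cohen, Mateo Baker. Walden Kowalski's chain of managers is Caleb Ahmed, Cyrus Okafor, Mateo Baker. The first manager that appears in both chains is Mateo Baker.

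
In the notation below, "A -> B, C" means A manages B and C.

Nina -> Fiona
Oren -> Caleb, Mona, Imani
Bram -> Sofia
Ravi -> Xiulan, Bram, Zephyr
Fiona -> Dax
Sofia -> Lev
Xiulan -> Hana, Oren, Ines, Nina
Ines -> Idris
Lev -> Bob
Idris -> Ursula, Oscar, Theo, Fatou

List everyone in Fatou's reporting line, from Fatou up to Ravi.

Fatou -> Idris -> Ines -> Xiulan -> Ravi

Fatou reports to Idris. Idris reports to Ines. Ines reports to Xiulan. Xiulan reports to Ravi. Ravi is at the top.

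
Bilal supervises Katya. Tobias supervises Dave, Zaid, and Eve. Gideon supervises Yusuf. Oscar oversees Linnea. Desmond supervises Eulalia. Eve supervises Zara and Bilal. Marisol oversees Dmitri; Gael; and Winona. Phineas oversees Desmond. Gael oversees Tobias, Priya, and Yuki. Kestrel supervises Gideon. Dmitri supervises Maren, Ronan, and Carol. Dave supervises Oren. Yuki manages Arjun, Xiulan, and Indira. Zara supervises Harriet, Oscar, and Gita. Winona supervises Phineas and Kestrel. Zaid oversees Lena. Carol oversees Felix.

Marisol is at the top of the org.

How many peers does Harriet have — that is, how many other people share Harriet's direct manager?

Harriet reports to Zara. Zara's other direct reports are Oscar, Gita — 2 peers.

2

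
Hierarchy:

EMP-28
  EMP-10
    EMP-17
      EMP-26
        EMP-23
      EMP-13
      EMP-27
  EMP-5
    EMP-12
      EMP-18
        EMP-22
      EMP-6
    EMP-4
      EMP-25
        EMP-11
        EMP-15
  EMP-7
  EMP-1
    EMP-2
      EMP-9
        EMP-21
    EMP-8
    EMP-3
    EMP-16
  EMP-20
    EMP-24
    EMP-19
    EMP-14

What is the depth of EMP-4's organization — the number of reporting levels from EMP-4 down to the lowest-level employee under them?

2

The longest chain under EMP-4 runs EMP-4 → EMP-25 → EMP-15, which is 2 levels below EMP-4.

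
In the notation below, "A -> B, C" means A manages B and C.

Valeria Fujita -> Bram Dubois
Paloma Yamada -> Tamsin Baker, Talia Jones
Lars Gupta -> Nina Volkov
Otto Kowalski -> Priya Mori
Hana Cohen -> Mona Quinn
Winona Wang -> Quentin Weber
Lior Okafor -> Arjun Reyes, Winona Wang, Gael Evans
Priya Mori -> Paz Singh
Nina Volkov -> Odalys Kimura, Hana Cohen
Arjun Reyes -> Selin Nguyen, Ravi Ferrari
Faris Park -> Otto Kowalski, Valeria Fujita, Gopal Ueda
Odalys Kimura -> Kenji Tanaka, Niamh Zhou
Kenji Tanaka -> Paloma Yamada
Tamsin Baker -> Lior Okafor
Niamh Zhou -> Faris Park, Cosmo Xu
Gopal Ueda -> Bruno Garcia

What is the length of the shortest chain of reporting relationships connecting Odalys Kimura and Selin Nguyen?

Selin Nguyen is in Odalys Kimura's organization: the chain from Selin Nguyen up to Odalys Kimura is Selin Nguyen → Arjun Reyes → Lior Okafor → Tamsin Baker → Paloma Yamada → Kenji Tanaka → Odalys Kimura, which is 6 links.

6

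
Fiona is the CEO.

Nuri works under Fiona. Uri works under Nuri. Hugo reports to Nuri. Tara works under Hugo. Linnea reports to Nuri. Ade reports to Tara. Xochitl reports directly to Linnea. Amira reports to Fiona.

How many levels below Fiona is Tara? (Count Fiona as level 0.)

3

Chain from Tara up to Fiona: Tara → Hugo → Nuri → Fiona. That is 3 steps up, so Tara is 3 levels below Fiona.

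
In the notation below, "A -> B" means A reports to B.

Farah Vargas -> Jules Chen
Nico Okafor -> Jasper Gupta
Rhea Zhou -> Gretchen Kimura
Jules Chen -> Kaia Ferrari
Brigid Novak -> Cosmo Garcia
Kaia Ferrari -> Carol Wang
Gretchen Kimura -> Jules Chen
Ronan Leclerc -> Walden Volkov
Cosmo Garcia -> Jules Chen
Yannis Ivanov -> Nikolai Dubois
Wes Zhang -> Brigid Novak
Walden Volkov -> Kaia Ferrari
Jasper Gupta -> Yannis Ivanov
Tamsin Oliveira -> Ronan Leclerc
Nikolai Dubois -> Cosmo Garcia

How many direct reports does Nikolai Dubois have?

1

Nikolai Dubois directly manages Yannis Ivanov. That is 1 direct report.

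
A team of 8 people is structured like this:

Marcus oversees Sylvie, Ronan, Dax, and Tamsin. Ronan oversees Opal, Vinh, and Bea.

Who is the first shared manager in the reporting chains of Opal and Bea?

Opal's chain of managers is Ronan, Marcus. Bea's chain of managers is Ronan, Marcus. The first manager that appears in both chains is Ronan.

Ronan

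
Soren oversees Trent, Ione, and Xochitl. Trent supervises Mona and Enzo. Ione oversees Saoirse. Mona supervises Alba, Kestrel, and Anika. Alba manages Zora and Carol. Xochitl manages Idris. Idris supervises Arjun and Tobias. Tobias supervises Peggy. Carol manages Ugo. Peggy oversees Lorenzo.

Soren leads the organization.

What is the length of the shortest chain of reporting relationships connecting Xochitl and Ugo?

Xochitl is 1 level below Soren, and Ugo is 5 levels below Soren (their lowest common manager). The shortest path runs up from Xochitl to Soren and back down to Ugo: 1 + 5 = 6 links.

6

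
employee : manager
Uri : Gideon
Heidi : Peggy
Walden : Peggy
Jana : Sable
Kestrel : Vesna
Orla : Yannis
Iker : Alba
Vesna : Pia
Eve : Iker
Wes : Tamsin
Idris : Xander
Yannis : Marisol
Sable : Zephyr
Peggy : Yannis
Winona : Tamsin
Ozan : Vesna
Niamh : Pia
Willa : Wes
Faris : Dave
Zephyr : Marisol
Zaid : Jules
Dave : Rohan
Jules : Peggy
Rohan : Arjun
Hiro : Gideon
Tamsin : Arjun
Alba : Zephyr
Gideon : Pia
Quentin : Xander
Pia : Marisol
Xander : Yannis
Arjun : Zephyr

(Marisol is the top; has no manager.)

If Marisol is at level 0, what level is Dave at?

Chain from Dave up to Marisol: Dave → Rohan → Arjun → Zephyr → Marisol. That is 4 steps up, so Dave is 4 levels below Marisol.

4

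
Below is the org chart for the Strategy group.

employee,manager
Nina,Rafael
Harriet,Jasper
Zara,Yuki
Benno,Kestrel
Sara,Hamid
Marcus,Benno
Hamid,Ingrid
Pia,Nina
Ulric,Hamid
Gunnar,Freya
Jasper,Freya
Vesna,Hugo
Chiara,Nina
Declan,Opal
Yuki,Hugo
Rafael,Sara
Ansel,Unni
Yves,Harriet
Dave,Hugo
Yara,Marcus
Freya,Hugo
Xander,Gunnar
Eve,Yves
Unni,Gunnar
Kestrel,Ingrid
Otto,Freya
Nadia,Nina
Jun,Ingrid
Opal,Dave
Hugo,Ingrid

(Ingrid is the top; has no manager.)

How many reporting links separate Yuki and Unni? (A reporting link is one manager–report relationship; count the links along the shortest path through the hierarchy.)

Yuki is 1 level below Hugo, and Unni is 3 levels below Hugo (their lowest common manager). The shortest path runs up from Yuki to Hugo and back down to Unni: 1 + 3 = 4 links.

4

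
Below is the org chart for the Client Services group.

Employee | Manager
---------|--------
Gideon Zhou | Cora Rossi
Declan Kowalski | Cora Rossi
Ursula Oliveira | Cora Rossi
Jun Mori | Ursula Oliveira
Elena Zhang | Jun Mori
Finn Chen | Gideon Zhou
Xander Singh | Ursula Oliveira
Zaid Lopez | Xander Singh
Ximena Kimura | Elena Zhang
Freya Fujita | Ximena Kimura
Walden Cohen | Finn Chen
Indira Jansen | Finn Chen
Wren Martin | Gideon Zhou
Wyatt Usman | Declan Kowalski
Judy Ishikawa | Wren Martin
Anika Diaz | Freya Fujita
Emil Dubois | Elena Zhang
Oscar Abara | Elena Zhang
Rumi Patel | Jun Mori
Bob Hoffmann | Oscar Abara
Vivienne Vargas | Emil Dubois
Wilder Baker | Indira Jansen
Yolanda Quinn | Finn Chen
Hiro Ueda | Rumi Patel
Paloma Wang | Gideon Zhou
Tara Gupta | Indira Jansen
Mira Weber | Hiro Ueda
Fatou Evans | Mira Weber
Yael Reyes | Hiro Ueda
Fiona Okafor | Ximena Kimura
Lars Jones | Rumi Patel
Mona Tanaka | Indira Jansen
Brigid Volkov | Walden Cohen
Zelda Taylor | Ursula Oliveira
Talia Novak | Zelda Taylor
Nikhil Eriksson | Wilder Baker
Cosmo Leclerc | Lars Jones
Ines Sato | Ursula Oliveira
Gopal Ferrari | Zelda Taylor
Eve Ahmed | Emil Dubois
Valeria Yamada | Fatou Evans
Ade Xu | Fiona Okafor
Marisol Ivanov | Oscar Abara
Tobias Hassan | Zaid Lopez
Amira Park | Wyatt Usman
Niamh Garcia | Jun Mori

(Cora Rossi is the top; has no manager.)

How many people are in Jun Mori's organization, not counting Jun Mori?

21

Jun Mori directly manages Elena Zhang, Rumi Patel, Niamh Garcia. Under Elena Zhang: Oscar Abara, Marisol Ivanov, Bob Hoffmann, Emil Dubois, Eve Ahmed, Vivienne Vargas, Ximena Kimura, Fiona Okafor, Ade Xu, Freya Fujita, Anika Diaz (11). Under Rumi Patel: Lars Jones, Cosmo Leclerc, Hiro Ueda, Yael Reyes, Mira Weber, Fatou Evans, Valeria Yamada (7). Niamh Garcia has no reports. So Jun Mori's organization is 3 direct reports plus everyone under them: 12 + 8 + 1 = 21.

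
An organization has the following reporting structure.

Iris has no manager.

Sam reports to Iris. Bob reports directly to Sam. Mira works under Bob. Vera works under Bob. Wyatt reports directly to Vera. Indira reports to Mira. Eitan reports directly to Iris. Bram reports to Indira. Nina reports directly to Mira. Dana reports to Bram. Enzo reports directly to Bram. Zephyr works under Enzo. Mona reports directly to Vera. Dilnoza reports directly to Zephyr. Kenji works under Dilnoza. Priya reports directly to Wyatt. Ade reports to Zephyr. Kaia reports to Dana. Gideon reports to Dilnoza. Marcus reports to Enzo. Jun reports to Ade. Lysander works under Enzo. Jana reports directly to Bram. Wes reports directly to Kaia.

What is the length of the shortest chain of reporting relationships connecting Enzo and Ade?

2

Ade is in Enzo's organization: the chain from Ade up to Enzo is Ade → Zephyr → Enzo, which is 2 links.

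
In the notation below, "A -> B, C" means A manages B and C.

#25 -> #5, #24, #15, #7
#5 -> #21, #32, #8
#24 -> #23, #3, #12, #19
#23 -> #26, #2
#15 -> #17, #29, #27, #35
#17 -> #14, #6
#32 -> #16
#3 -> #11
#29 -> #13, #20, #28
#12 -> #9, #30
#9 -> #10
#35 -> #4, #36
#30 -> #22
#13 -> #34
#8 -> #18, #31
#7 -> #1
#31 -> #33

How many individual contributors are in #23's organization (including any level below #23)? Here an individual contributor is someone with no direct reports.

The people in #23's organization with no one reporting to them are #2, #26. That is 2.

2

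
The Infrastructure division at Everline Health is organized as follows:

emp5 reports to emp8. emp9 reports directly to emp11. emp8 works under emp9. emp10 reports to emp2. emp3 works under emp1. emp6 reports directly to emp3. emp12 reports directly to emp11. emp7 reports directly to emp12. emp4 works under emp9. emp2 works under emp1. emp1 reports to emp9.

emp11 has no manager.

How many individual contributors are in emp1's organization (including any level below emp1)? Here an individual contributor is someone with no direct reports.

2

The people in emp1's organization with no one reporting to them are emp6, emp10. That is 2.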